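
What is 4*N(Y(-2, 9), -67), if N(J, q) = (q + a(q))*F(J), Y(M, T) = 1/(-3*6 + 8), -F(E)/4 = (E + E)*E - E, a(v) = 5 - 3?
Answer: 624/5 ≈ 124.80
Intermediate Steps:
a(v) = 2
F(E) = -8*E² + 4*E (F(E) = -4*((E + E)*E - E) = -4*((2*E)*E - E) = -4*(2*E² - E) = -4*(-E + 2*E²) = -8*E² + 4*E)
Y(M, T) = -⅒ (Y(M, T) = 1/(-18 + 8) = 1/(-10) = -⅒)
N(J, q) = 4*J*(1 - 2*J)*(2 + q) (N(J, q) = (q + 2)*(4*J*(1 - 2*J)) = (2 + q)*(4*J*(1 - 2*J)) = 4*J*(1 - 2*J)*(2 + q))
4*N(Y(-2, 9), -67) = 4*(-4*(-⅒)*(-1 + 2*(-⅒))*(2 - 67)) = 4*(-4*(-⅒)*(-1 - ⅕)*(-65)) = 4*(-4*(-⅒)*(-6/5)*(-65)) = 4*(156/5) = 624/5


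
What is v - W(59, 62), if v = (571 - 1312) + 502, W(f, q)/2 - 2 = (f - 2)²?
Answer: -6741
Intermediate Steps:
W(f, q) = 4 + 2*(-2 + f)² (W(f, q) = 4 + 2*(f - 2)² = 4 + 2*(-2 + f)²)
v = -239 (v = -741 + 502 = -239)
v - W(59, 62) = -239 - (4 + 2*(-2 + 59)²) = -239 - (4 + 2*57²) = -239 - (4 + 2*3249) = -239 - (4 + 6498) = -239 - 1*6502 = -239 - 6502 = -6741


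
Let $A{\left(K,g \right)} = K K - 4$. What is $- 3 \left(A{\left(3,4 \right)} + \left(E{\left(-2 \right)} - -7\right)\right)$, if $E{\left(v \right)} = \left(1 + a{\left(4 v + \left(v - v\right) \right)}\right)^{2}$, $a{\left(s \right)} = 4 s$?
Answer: $-2919$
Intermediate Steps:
$A{\left(K,g \right)} = -4 + K^{2}$ ($A{\left(K,g \right)} = K^{2} - 4 = -4 + K^{2}$)
$E{\left(v \right)} = \left(1 + 16 v\right)^{2}$ ($E{\left(v \right)} = \left(1 + 4 \left(4 v + \left(v - v\right)\right)\right)^{2} = \left(1 + 4 \left(4 v + 0\right)\right)^{2} = \left(1 + 4 \cdot 4 v\right)^{2} = \left(1 + 16 v\right)^{2}$)
$- 3 \left(A{\left(3,4 \right)} + \left(E{\left(-2 \right)} - -7\right)\right) = - 3 \left(\left(-4 + 3^{2}\right) - \left(-7 - \left(1 + 16 \left(-2\right)\right)^{2}\right)\right) = - 3 \left(\left(-4 + 9\right) + \left(\left(1 - 32\right)^{2} + 7\right)\right) = - 3 \left(5 + \left(\left(-31\right)^{2} + 7\right)\right) = - 3 \left(5 + \left(961 + 7\right)\right) = - 3 \left(5 + 968\right) = \left(-3\right) 973 = -2919$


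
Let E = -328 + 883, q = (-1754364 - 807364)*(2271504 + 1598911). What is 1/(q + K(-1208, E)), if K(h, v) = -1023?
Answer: -1/9914950478143 ≈ -1.0086e-13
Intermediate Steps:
q = -9914950477120 (q = -2561728*3870415 = -9914950477120)
E = 555
1/(q + K(-1208, E)) = 1/(-9914950477120 - 1023) = 1/(-9914950478143) = -1/9914950478143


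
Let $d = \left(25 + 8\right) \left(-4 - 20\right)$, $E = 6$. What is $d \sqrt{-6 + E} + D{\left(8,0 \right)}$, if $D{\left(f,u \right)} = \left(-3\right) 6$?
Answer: $-18$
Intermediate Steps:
$D{\left(f,u \right)} = -18$
$d = -792$ ($d = 33 \left(-24\right) = -792$)
$d \sqrt{-6 + E} + D{\left(8,0 \right)} = - 792 \sqrt{-6 + 6} - 18 = - 792 \sqrt{0} - 18 = \left(-792\right) 0 - 18 = 0 - 18 = -18$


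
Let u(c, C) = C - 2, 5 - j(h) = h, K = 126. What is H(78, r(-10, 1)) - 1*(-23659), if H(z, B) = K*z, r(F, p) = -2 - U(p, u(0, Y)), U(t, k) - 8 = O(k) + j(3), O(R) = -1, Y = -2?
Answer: 33487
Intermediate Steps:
j(h) = 5 - h
u(c, C) = -2 + C
U(t, k) = 9 (U(t, k) = 8 + (-1 + (5 - 1*3)) = 8 + (-1 + (5 - 3)) = 8 + (-1 + 2) = 8 + 1 = 9)
r(F, p) = -11 (r(F, p) = -2 - 1*9 = -2 - 9 = -11)
H(z, B) = 126*z
H(78, r(-10, 1)) - 1*(-23659) = 126*78 - 1*(-23659) = 9828 + 23659 = 33487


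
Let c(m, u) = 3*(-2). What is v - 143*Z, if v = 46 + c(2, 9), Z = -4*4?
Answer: 2328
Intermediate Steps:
Z = -16
c(m, u) = -6
v = 40 (v = 46 - 6 = 40)
v - 143*Z = 40 - 143*(-16) = 40 + 2288 = 2328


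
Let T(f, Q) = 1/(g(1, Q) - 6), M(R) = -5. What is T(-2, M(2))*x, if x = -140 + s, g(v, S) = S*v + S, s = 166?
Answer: -13/8 ≈ -1.6250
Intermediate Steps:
g(v, S) = S + S*v
x = 26 (x = -140 + 166 = 26)
T(f, Q) = 1/(-6 + 2*Q) (T(f, Q) = 1/(Q*(1 + 1) - 6) = 1/(Q*2 - 6) = 1/(2*Q - 6) = 1/(-6 + 2*Q))
T(-2, M(2))*x = (1/(2*(-3 - 5)))*26 = ((1/2)/(-8))*26 = ((1/2)*(-1/8))*26 = -1/16*26 = -13/8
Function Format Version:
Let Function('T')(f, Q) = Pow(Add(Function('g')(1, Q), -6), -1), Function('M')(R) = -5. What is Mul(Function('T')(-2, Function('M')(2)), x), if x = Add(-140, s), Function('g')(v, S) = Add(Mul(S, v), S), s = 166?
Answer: Rational(-13, 8) ≈ -1.6250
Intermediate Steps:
Function('g')(v, S) = Add(S, Mul(S, v))
x = 26 (x = Add(-140, 166) = 26)
Function('T')(f, Q) = Pow(Add(-6, Mul(2, Q)), -1) (Function('T')(f, Q) = Pow(Add(Mul(Q, Add(1, 1)), -6), -1) = Pow(Add(Mul(Q, 2), -6), -1) = Pow(Add(Mul(2, Q), -6), -1) = Pow(Add(-6, Mul(2, Q)), -1))
Mul(Function('T')(-2, Function('M')(2)), x) = Mul(Mul(Rational(1, 2), Pow(Add(-3, -5), -1)), 26) = Mul(Mul(Rational(1, 2), Pow(-8, -1)), 26) = Mul(Mul(Rational(1, 2), Rational(-1, 8)), 26) = Mul(Rational(-1, 16), 26) = Rational(-13, 8)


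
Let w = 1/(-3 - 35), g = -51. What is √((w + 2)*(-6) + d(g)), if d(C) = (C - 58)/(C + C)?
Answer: I*√40463502/1938 ≈ 3.2823*I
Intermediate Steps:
w = -1/38 (w = 1/(-38) = -1/38 ≈ -0.026316)
d(C) = (-58 + C)/(2*C) (d(C) = (-58 + C)/((2*C)) = (-58 + C)*(1/(2*C)) = (-58 + C)/(2*C))
√((w + 2)*(-6) + d(g)) = √((-1/38 + 2)*(-6) + (½)*(-58 - 51)/(-51)) = √((75/38)*(-6) + (½)*(-1/51)*(-109)) = √(-225/19 + 109/102) = √(-20879/1938) = I*√40463502/1938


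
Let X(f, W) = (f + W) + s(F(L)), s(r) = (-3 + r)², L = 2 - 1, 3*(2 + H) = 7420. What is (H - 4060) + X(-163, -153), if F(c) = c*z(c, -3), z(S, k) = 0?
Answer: -5687/3 ≈ -1895.7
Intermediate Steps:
H = 7414/3 (H = -2 + (⅓)*7420 = -2 + 7420/3 = 7414/3 ≈ 2471.3)
L = 1
F(c) = 0 (F(c) = c*0 = 0)
X(f, W) = 9 + W + f (X(f, W) = (f + W) + (-3 + 0)² = (W + f) + (-3)² = (W + f) + 9 = 9 + W + f)
(H - 4060) + X(-163, -153) = (7414/3 - 4060) + (9 - 153 - 163) = -4766/3 - 307 = -5687/3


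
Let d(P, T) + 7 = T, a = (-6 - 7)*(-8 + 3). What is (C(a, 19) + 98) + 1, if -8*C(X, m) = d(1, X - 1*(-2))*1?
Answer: 183/2 ≈ 91.500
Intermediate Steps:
a = 65 (a = -13*(-5) = 65)
d(P, T) = -7 + T
C(X, m) = 5/8 - X/8 (C(X, m) = -(-7 + (X - 1*(-2)))/8 = -(-7 + (X + 2))/8 = -(-7 + (2 + X))/8 = -(-5 + X)/8 = 5/8 - X/8)
(C(a, 19) + 98) + 1 = ((5/8 - 1/8*65) + 98) + 1 = ((5/8 - 65/8) + 98) + 1 = (-15/2 + 98) + 1 = 181/2 + 1 = 183/2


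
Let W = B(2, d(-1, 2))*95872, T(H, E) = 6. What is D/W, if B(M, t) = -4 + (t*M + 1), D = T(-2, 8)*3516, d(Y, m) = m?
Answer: 2637/11984 ≈ 0.22004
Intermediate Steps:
D = 21096 (D = 6*3516 = 21096)
B(M, t) = -3 + M*t (B(M, t) = -4 + (M*t + 1) = -4 + (1 + M*t) = -3 + M*t)
W = 95872 (W = (-3 + 2*2)*95872 = (-3 + 4)*95872 = 1*95872 = 95872)
D/W = 21096/95872 = 21096*(1/95872) = 2637/11984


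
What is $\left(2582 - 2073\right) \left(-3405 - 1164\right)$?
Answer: $-2325621$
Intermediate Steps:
$\left(2582 - 2073\right) \left(-3405 - 1164\right) = 509 \left(-3405 + \left(-1199 + 35\right)\right) = 509 \left(-3405 - 1164\right) = 509 \left(-4569\right) = -2325621$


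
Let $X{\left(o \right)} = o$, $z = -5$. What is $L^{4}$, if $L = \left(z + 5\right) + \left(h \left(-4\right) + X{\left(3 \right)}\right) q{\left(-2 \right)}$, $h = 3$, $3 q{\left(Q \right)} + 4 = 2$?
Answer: $1296$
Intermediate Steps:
$q{\left(Q \right)} = - \frac{2}{3}$ ($q{\left(Q \right)} = - \frac{4}{3} + \frac{1}{3} \cdot 2 = - \frac{4}{3} + \frac{2}{3} = - \frac{2}{3}$)
$L = 6$ ($L = \left(-5 + 5\right) + \left(3 \left(-4\right) + 3\right) \left(- \frac{2}{3}\right) = 0 + \left(-12 + 3\right) \left(- \frac{2}{3}\right) = 0 - -6 = 0 + 6 = 6$)
$L^{4} = 6^{4} = 1296$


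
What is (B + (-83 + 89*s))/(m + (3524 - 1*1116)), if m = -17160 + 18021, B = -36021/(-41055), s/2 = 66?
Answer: 159647532/44736265 ≈ 3.5686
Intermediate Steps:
s = 132 (s = 2*66 = 132)
B = 12007/13685 (B = -36021*(-1/41055) = 12007/13685 ≈ 0.87738)
m = 861
(B + (-83 + 89*s))/(m + (3524 - 1*1116)) = (12007/13685 + (-83 + 89*132))/(861 + (3524 - 1*1116)) = (12007/13685 + (-83 + 11748))/(861 + (3524 - 1116)) = (12007/13685 + 11665)/(861 + 2408) = (159647532/13685)/3269 = (159647532/13685)*(1/3269) = 159647532/44736265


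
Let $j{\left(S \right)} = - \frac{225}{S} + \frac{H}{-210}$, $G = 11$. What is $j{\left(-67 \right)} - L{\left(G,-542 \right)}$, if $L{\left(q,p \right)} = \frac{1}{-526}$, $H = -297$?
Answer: $\frac{2944537}{616735} \approx 4.7744$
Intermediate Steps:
$L{\left(q,p \right)} = - \frac{1}{526}$
$j{\left(S \right)} = \frac{99}{70} - \frac{225}{S}$ ($j{\left(S \right)} = - \frac{225}{S} - \frac{297}{-210} = - \frac{225}{S} - - \frac{99}{70} = - \frac{225}{S} + \frac{99}{70} = \frac{99}{70} - \frac{225}{S}$)
$j{\left(-67 \right)} - L{\left(G,-542 \right)} = \left(\frac{99}{70} - \frac{225}{-67}\right) - - \frac{1}{526} = \left(\frac{99}{70} - - \frac{225}{67}\right) + \frac{1}{526} = \left(\frac{99}{70} + \frac{225}{67}\right) + \frac{1}{526} = \frac{22383}{4690} + \frac{1}{526} = \frac{2944537}{616735}$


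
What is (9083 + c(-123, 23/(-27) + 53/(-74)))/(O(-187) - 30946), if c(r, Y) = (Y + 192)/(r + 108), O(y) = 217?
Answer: -271837027/920948130 ≈ -0.29517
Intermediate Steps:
c(r, Y) = (192 + Y)/(108 + r)
(9083 + c(-123, 23/(-27) + 53/(-74)))/(O(-187) - 30946) = (9083 + (192 + (23/(-27) + 53/(-74)))/(108 - 123))/(217 - 30946) = (9083 + (192 + (23*(-1/27) + 53*(-1/74)))/(-15))/(-30729) = (9083 - (192 + (-23/27 - 53/74))/15)*(-1/30729) = (9083 - (192 - 3133/1998)/15)*(-1/30729) = (9083 - 1/15*380483/1998)*(-1/30729) = (9083 - 380483/29970)*(-1/30729) = (271837027/29970)*(-1/30729) = -271837027/920948130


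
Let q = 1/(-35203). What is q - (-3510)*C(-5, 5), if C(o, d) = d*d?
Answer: 3089063249/35203 ≈ 87750.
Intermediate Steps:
q = -1/35203 ≈ -2.8407e-5
C(o, d) = d**2
q - (-3510)*C(-5, 5) = -1/35203 - (-3510)*5**2 = -1/35203 - (-3510)*25 = -1/35203 - 1*(-87750) = -1/35203 + 87750 = 3089063249/35203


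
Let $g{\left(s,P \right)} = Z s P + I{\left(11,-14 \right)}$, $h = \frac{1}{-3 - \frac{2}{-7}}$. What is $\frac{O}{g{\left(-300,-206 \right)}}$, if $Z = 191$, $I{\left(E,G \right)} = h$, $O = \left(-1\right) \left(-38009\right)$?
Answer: $\frac{722171}{224272193} \approx 0.0032201$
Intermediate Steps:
$O = 38009$
$h = - \frac{7}{19}$ ($h = \frac{1}{-3 - - \frac{2}{7}} = \frac{1}{-3 + \frac{2}{7}} = \frac{1}{- \frac{19}{7}} = - \frac{7}{19} \approx -0.36842$)
$I{\left(E,G \right)} = - \frac{7}{19}$
$g{\left(s,P \right)} = - \frac{7}{19} + 191 P s$ ($g{\left(s,P \right)} = 191 s P - \frac{7}{19} = 191 P s - \frac{7}{19} = - \frac{7}{19} + 191 P s$)
$\frac{O}{g{\left(-300,-206 \right)}} = \frac{38009}{- \frac{7}{19} + 191 \left(-206\right) \left(-300\right)} = \frac{38009}{- \frac{7}{19} + 11803800} = \frac{38009}{\frac{224272193}{19}} = 38009 \cdot \frac{19}{224272193} = \frac{722171}{224272193}$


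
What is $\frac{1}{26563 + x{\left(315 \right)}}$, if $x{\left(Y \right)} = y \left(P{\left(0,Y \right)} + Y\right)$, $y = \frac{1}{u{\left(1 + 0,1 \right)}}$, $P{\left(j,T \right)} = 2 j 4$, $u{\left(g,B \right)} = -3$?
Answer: $\frac{1}{26458} \approx 3.7796 \cdot 10^{-5}$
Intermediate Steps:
$P{\left(j,T \right)} = 8 j$
$y = - \frac{1}{3}$ ($y = \frac{1}{-3} = - \frac{1}{3} \approx -0.33333$)
$x{\left(Y \right)} = - \frac{Y}{3}$ ($x{\left(Y \right)} = - \frac{8 \cdot 0 + Y}{3} = - \frac{0 + Y}{3} = - \frac{Y}{3}$)
$\frac{1}{26563 + x{\left(315 \right)}} = \frac{1}{26563 - 105} = \frac{1}{26458}$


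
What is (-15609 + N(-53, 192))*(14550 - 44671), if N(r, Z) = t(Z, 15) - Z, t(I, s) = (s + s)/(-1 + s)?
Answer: 475877376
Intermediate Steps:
t(I, s) = 2*s/(-1 + s) (t(I, s) = (2*s)/(-1 + s) = 2*s/(-1 + s))
N(r, Z) = 15/7 - Z (N(r, Z) = 2*15/(-1 + 15) - Z = 2*15/14 - Z = 2*15*(1/14) - Z = 15/7 - Z)
(-15609 + N(-53, 192))*(14550 - 44671) = (-15609 + (15/7 - 1*192))*(14550 - 44671) = (-15609 + (15/7 - 192))*(-30121) = (-15609 - 1329/7)*(-30121) = -110592/7*(-30121) = 475877376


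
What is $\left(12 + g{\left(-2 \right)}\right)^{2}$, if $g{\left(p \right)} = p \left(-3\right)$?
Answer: $324$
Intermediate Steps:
$g{\left(p \right)} = - 3 p$
$\left(12 + g{\left(-2 \right)}\right)^{2} = \left(12 - -6\right)^{2} = \left(12 + 6\right)^{2} = 18^{2} = 324$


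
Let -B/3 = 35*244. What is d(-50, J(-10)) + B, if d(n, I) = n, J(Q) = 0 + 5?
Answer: -25670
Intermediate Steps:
J(Q) = 5
B = -25620 (B = -105*244 = -3*8540 = -25620)
d(-50, J(-10)) + B = -50 - 25620 = -25670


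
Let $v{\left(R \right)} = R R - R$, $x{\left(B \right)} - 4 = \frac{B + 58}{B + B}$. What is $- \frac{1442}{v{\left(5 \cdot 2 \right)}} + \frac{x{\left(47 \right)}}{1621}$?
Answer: $- \frac{109840009}{6856830} \approx -16.019$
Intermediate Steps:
$x{\left(B \right)} = 4 + \frac{58 + B}{2 B}$ ($x{\left(B \right)} = 4 + \frac{B + 58}{B + B} = 4 + \frac{58 + B}{2 B}$)
$v{\left(R \right)} = R^{2} - R$
$- \frac{1442}{v{\left(5 \cdot 2 \right)}} + \frac{x{\left(47 \right)}}{1621} = - \frac{1442}{5 \cdot 2 \left(-1 + 5 \cdot 2\right)} + \frac{\frac{9}{2} + \frac{29}{47}}{1621} = - \frac{1442}{10 \left(-1 + 10\right)} + \left(\frac{9}{2} + 29 \cdot \frac{1}{47}\right) \frac{1}{1621} = - \frac{1442}{10 \cdot 9} + \left(\frac{9}{2} + \frac{29}{47}\right) \frac{1}{1621} = - \frac{1442}{90} + \frac{481}{94} \cdot \frac{1}{1621} = \left(-1442\right) \frac{1}{90} + \frac{481}{152374} = - \frac{721}{45} + \frac{481}{152374} = - \frac{109840009}{6856830}$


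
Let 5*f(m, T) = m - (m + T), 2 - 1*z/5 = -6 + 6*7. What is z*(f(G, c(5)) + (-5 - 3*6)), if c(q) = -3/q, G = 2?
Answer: 19448/5 ≈ 3889.6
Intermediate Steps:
z = -170 (z = 10 - 5*(-6 + 6*7) = 10 - 5*(-6 + 42) = 10 - 5*36 = 10 - 180 = -170)
f(m, T) = -T/5 (f(m, T) = (m - (m + T))/5 = (m - (T + m))/5 = (m + (-T - m))/5 = (-T)/5 = -T/5)
z*(f(G, c(5)) + (-5 - 3*6)) = -170*(-(-3)/(5*5) + (-5 - 3*6)) = -170*(-(-3)/(5*5) + (-5 - 18)) = -170*(-1/5*(-3/5) - 23) = -170*(3/25 - 23) = -170*(-572/25) = 19448/5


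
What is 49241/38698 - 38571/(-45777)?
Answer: 1248908605/590492782 ≈ 2.1150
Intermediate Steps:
49241/38698 - 38571/(-45777) = 49241*(1/38698) - 38571*(-1/45777) = 49241/38698 + 12857/15259 = 1248908605/590492782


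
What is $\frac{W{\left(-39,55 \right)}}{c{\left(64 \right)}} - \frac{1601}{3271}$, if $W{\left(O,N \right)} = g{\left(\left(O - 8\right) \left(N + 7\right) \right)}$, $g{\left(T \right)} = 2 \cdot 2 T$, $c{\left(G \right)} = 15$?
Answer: $- \frac{38150791}{49065} \approx -777.56$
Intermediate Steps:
$g{\left(T \right)} = 4 T$
$W{\left(O,N \right)} = 4 \left(-8 + O\right) \left(7 + N\right)$ ($W{\left(O,N \right)} = 4 \left(O - 8\right) \left(N + 7\right) = 4 \left(-8 + O\right) \left(7 + N\right)$)
$\frac{W{\left(-39,55 \right)}}{c{\left(64 \right)}} - \frac{1601}{3271} = \frac{-224 - 1760 + 28 \left(-39\right) + 4 \cdot 55 \left(-39\right)}{15} - \frac{1601}{3271} = \left(-224 - 1760 - 1092 - 8580\right) \frac{1}{15} - \frac{1601}{3271} = \left(-11656\right) \frac{1}{15} - \frac{1601}{3271} = - \frac{11656}{15} - \frac{1601}{3271} = - \frac{38150791}{49065}$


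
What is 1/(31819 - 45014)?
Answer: -1/13195 ≈ -7.5786e-5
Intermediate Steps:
1/(31819 - 45014) = 1/(-13195) = -1/13195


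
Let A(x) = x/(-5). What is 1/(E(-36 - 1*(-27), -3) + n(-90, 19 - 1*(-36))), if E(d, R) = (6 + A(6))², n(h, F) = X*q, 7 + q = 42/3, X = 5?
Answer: 25/1451 ≈ 0.017229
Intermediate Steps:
A(x) = -x/5 (A(x) = x*(-⅕) = -x/5)
q = 7 (q = -7 + 42/3 = -7 + 42*(⅓) = -7 + 14 = 7)
n(h, F) = 35 (n(h, F) = 5*7 = 35)
E(d, R) = 576/25 (E(d, R) = (6 - ⅕*6)² = (6 - 6/5)² = (24/5)² = 576/25)
1/(E(-36 - 1*(-27), -3) + n(-90, 19 - 1*(-36))) = 1/(576/25 + 35) = 1/(1451/25) = 25/1451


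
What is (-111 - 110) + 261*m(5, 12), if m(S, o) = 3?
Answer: 562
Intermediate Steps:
(-111 - 110) + 261*m(5, 12) = (-111 - 110) + 261*3 = -221 + 783 = 562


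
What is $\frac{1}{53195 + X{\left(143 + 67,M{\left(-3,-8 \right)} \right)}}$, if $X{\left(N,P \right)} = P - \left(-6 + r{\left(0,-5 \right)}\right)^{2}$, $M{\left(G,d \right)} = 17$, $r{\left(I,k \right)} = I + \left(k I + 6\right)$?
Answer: $\frac{1}{53212} \approx 1.8793 \cdot 10^{-5}$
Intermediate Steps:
$r{\left(I,k \right)} = 6 + I + I k$ ($r{\left(I,k \right)} = I + \left(I k + 6\right) = I + \left(6 + I k\right) = 6 + I + I k$)
$X{\left(N,P \right)} = P$ ($X{\left(N,P \right)} = P - \left(-6 + \left(6 + 0 + 0 \left(-5\right)\right)\right)^{2} = P - \left(-6 + \left(6 + 0 + 0\right)\right)^{2} = P - \left(-6 + 6\right)^{2} = P - 0^{2} = P - 0 = P + 0 = P$)
$\frac{1}{53195 + X{\left(143 + 67,M{\left(-3,-8 \right)} \right)}} = \frac{1}{53195 + 17} = \frac{1}{53212}$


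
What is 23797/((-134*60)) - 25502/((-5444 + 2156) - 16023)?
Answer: -689723/420760 ≈ -1.6392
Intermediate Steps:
23797/((-134*60)) - 25502/((-5444 + 2156) - 16023) = 23797/(-8040) - 25502/(-3288 - 16023) = 23797*(-1/8040) - 25502/(-19311) = -23797/8040 - 25502*(-1/19311) = -23797/8040 + 622/471 = -689723/420760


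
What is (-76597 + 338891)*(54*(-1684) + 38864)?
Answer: -13658173168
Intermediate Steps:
(-76597 + 338891)*(54*(-1684) + 38864) = 262294*(-90936 + 38864) = 262294*(-52072) = -13658173168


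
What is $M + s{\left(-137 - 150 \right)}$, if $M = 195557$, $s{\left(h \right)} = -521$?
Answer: $195036$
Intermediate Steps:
$M + s{\left(-137 - 150 \right)} = 195557 - 521 = 195036$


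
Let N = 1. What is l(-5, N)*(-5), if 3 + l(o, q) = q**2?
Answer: 10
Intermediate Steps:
l(o, q) = -3 + q**2
l(-5, N)*(-5) = (-3 + 1**2)*(-5) = (-3 + 1)*(-5) = -2*(-5) = 10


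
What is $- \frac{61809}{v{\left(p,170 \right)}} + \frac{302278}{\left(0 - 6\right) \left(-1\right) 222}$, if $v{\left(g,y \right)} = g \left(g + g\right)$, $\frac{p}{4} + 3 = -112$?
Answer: $\frac{31960430003}{140925600} \approx 226.79$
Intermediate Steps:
$p = -460$ ($p = -12 + 4 \left(-112\right) = -12 - 448 = -460$)
$v{\left(g,y \right)} = 2 g^{2}$ ($v{\left(g,y \right)} = g 2 g = 2 g^{2}$)
$- \frac{61809}{v{\left(p,170 \right)}} + \frac{302278}{\left(0 - 6\right) \left(-1\right) 222} = - \frac{61809}{2 \left(-460\right)^{2}} + \frac{302278}{\left(0 - 6\right) \left(-1\right) 222} = - \frac{61809}{2 \cdot 211600} + \frac{302278}{\left(-6\right) \left(-1\right) 222} = - \frac{61809}{423200} + \frac{302278}{6 \cdot 222} = \left(-61809\right) \frac{1}{423200} + \frac{302278}{1332} = - \frac{61809}{423200} + 302278 \cdot \frac{1}{1332} = - \frac{61809}{423200} + \frac{151139}{666} = \frac{31960430003}{140925600}$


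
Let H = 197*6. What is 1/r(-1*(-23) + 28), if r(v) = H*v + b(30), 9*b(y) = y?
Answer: 3/180856 ≈ 1.6588e-5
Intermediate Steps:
b(y) = y/9
H = 1182
r(v) = 10/3 + 1182*v (r(v) = 1182*v + (⅑)*30 = 1182*v + 10/3 = 10/3 + 1182*v)
1/r(-1*(-23) + 28) = 1/(10/3 + 1182*(-1*(-23) + 28)) = 1/(10/3 + 1182*(23 + 28)) = 1/(10/3 + 1182*51) = 1/(10/3 + 60282) = 1/(180856/3) = 3/180856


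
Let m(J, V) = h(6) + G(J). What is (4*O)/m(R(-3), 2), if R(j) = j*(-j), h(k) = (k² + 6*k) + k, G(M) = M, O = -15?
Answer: -20/23 ≈ -0.86957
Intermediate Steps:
h(k) = k² + 7*k
R(j) = -j²
m(J, V) = 78 + J (m(J, V) = 6*(7 + 6) + J = 6*13 + J = 78 + J)
(4*O)/m(R(-3), 2) = (4*(-15))/(78 - 1*(-3)²) = -60/(78 - 1*9) = -60/(78 - 9) = -60/69 = -60*1/69 = -20/23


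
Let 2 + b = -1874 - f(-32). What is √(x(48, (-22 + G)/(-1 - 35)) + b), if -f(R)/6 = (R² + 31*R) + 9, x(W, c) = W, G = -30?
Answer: I*√1582 ≈ 39.774*I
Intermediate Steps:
f(R) = -54 - 186*R - 6*R² (f(R) = -6*((R² + 31*R) + 9) = -6*(9 + R² + 31*R) = -54 - 186*R - 6*R²)
b = -1630 (b = -2 + (-1874 - (-54 - 186*(-32) - 6*(-32)²)) = -2 + (-1874 - (-54 + 5952 - 6*1024)) = -2 + (-1874 - (-54 + 5952 - 6144)) = -2 + (-1874 - 1*(-246)) = -2 + (-1874 + 246) = -2 - 1628 = -1630)
√(x(48, (-22 + G)/(-1 - 35)) + b) = √(48 - 1630) = √(-1582) = I*√1582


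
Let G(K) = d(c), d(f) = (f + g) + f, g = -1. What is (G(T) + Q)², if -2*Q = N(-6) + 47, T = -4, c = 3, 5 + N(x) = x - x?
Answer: 256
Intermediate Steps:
N(x) = -5 (N(x) = -5 + (x - x) = -5 + 0 = -5)
d(f) = -1 + 2*f (d(f) = (f - 1) + f = (-1 + f) + f = -1 + 2*f)
G(K) = 5 (G(K) = -1 + 2*3 = -1 + 6 = 5)
Q = -21 (Q = -(-5 + 47)/2 = -½*42 = -21)
(G(T) + Q)² = (5 - 21)² = (-16)² = 256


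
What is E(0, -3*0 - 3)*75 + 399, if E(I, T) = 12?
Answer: 1299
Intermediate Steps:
E(0, -3*0 - 3)*75 + 399 = 12*75 + 399 = 900 + 399 = 1299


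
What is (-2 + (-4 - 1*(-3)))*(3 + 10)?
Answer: -39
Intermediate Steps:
(-2 + (-4 - 1*(-3)))*(3 + 10) = (-2 + (-4 + 3))*13 = (-2 - 1)*13 = -3*13 = -39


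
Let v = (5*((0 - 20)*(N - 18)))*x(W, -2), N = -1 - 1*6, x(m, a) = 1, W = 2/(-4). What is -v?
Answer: -2500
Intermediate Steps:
W = -½ (W = 2*(-¼) = -½ ≈ -0.50000)
N = -7 (N = -1 - 6 = -7)
v = 2500 (v = (5*((0 - 20)*(-7 - 18)))*1 = (5*(-20*(-25)))*1 = (5*500)*1 = 2500*1 = 2500)
-v = -1*2500 = -2500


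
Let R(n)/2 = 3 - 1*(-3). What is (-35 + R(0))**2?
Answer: 529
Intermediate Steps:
R(n) = 12 (R(n) = 2*(3 - 1*(-3)) = 2*(3 + 3) = 2*6 = 12)
(-35 + R(0))**2 = (-35 + 12)**2 = (-23)**2 = 529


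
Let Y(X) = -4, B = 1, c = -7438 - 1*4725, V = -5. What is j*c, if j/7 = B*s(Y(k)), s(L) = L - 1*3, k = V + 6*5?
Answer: 595987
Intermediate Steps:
c = -12163 (c = -7438 - 4725 = -12163)
k = 25 (k = -5 + 6*5 = -5 + 30 = 25)
s(L) = -3 + L (s(L) = L - 3 = -3 + L)
j = -49 (j = 7*(1*(-3 - 4)) = 7*(1*(-7)) = 7*(-7) = -49)
j*c = -49*(-12163) = 595987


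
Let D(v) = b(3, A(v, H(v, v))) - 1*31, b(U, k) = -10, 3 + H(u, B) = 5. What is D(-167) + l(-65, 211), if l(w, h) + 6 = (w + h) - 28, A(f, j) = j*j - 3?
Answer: 71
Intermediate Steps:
H(u, B) = 2 (H(u, B) = -3 + 5 = 2)
A(f, j) = -3 + j² (A(f, j) = j² - 3 = -3 + j²)
l(w, h) = -34 + h + w (l(w, h) = -6 + ((w + h) - 28) = -6 + ((h + w) - 28) = -6 + (-28 + h + w) = -34 + h + w)
D(v) = -41 (D(v) = -10 - 1*31 = -10 - 31 = -41)
D(-167) + l(-65, 211) = -41 + (-34 + 211 - 65) = -41 + 112 = 71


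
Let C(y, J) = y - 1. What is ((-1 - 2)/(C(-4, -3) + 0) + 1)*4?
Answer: 32/5 ≈ 6.4000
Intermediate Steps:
C(y, J) = -1 + y
((-1 - 2)/(C(-4, -3) + 0) + 1)*4 = ((-1 - 2)/((-1 - 4) + 0) + 1)*4 = (-3/(-5 + 0) + 1)*4 = (-3/(-5) + 1)*4 = (-3*(-1/5) + 1)*4 = (3/5 + 1)*4 = (8/5)*4 = 32/5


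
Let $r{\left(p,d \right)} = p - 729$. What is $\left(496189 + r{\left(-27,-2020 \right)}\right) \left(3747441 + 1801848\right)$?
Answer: $2749300897137$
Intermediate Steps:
$r{\left(p,d \right)} = -729 + p$
$\left(496189 + r{\left(-27,-2020 \right)}\right) \left(3747441 + 1801848\right) = \left(496189 - 756\right) \left(3747441 + 1801848\right) = \left(496189 - 756\right) 5549289 = 495433 \cdot 5549289 = 2749300897137$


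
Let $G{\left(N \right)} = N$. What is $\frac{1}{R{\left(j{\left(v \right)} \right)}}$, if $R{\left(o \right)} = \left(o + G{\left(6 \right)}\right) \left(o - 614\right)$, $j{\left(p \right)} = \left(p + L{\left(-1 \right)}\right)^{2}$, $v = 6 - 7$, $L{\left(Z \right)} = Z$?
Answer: $- \frac{1}{6100} \approx -0.00016393$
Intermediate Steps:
$v = -1$ ($v = 6 - 7 = -1$)
$j{\left(p \right)} = \left(-1 + p\right)^{2}$ ($j{\left(p \right)} = \left(p - 1\right)^{2} = \left(-1 + p\right)^{2}$)
$R{\left(o \right)} = \left(-614 + o\right) \left(6 + o\right)$ ($R{\left(o \right)} = \left(o + 6\right) \left(o - 614\right) = \left(6 + o\right) \left(-614 + o\right) = \left(-614 + o\right) \left(6 + o\right)$)
$\frac{1}{R{\left(j{\left(v \right)} \right)}} = \frac{1}{-3684 + \left(\left(-1 - 1\right)^{2}\right)^{2} - 608 \left(-1 - 1\right)^{2}} = \frac{1}{-3684 + \left(\left(-2\right)^{2}\right)^{2} - 608 \left(-2\right)^{2}} = \frac{1}{-3684 + 4^{2} - 2432} = \frac{1}{-3684 + 16 - 2432} = \frac{1}{-6100} = - \frac{1}{6100}$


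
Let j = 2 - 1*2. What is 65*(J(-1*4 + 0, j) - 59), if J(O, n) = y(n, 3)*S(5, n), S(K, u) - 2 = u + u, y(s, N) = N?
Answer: -3445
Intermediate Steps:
j = 0 (j = 2 - 2 = 0)
S(K, u) = 2 + 2*u (S(K, u) = 2 + (u + u) = 2 + 2*u)
J(O, n) = 6 + 6*n (J(O, n) = 3*(2 + 2*n) = 6 + 6*n)
65*(J(-1*4 + 0, j) - 59) = 65*((6 + 6*0) - 59) = 65*((6 + 0) - 59) = 65*(6 - 59) = 65*(-53) = -3445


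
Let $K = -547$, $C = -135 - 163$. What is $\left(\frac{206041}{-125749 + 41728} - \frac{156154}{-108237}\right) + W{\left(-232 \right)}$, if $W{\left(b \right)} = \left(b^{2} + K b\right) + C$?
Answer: $\frac{546951297545209}{3031393659} \approx 1.8043 \cdot 10^{5}$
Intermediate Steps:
$C = -298$
$W{\left(b \right)} = -298 + b^{2} - 547 b$ ($W{\left(b \right)} = \left(b^{2} - 547 b\right) - 298 = -298 + b^{2} - 547 b$)
$\left(\frac{206041}{-125749 + 41728} - \frac{156154}{-108237}\right) + W{\left(-232 \right)} = \left(\frac{206041}{-125749 + 41728} - \frac{156154}{-108237}\right) - \left(-126606 - 53824\right) = \left(\frac{206041}{-84021} - - \frac{156154}{108237}\right) + \left(-298 + 53824 + 126904\right) = \left(206041 \left(- \frac{1}{84021}\right) + \frac{156154}{108237}\right) + 180430 = \left(- \frac{206041}{84021} + \frac{156154}{108237}\right) + 180430 = - \frac{3060348161}{3031393659} + 180430 = \frac{546951297545209}{3031393659}$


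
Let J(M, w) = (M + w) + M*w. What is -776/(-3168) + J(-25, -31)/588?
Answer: 7120/4851 ≈ 1.4677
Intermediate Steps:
J(M, w) = M + w + M*w
-776/(-3168) + J(-25, -31)/588 = -776/(-3168) + (-25 - 31 - 25*(-31))/588 = -776*(-1/3168) + (-25 - 31 + 775)*(1/588) = 97/396 + 719*(1/588) = 97/396 + 719/588 = 7120/4851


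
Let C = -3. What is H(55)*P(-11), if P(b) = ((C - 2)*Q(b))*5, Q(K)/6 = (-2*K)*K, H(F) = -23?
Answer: -834900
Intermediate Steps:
Q(K) = -12*K**2 (Q(K) = 6*((-2*K)*K) = 6*(-2*K**2) = -12*K**2)
P(b) = 300*b**2 (P(b) = ((-3 - 2)*(-12*b**2))*5 = -(-60)*b**2*5 = (60*b**2)*5 = 300*b**2)
H(55)*P(-11) = -6900*(-11)**2 = -6900*121 = -23*36300 = -834900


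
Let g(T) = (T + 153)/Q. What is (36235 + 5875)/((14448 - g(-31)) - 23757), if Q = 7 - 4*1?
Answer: -126330/28049 ≈ -4.5039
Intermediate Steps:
Q = 3 (Q = 7 - 4 = 3)
g(T) = 51 + T/3 (g(T) = (T + 153)/3 = (153 + T)/3 = 51 + T/3)
(36235 + 5875)/((14448 - g(-31)) - 23757) = (36235 + 5875)/((14448 - (51 + (⅓)*(-31))) - 23757) = 42110/((14448 - (51 - 31/3)) - 23757) = 42110/((14448 - 1*122/3) - 23757) = 42110/((14448 - 122/3) - 23757) = 42110/(43222/3 - 23757) = 42110/(-28049/3) = 42110*(-3/28049) = -126330/28049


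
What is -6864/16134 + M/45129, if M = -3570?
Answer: -2915586/5778661 ≈ -0.50454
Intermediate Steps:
-6864/16134 + M/45129 = -6864/16134 - 3570/45129 = -6864*1/16134 - 3570*1/45129 = -1144/2689 - 170/2149 = -2915586/5778661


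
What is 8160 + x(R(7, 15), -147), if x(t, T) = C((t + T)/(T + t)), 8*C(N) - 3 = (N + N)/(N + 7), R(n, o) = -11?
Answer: 261133/32 ≈ 8160.4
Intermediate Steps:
C(N) = 3/8 + N/(4*(7 + N)) (C(N) = 3/8 + ((N + N)/(N + 7))/8 = 3/8 + ((2*N)/(7 + N))/8 = 3/8 + (2*N/(7 + N))/8 = 3/8 + N/(4*(7 + N)))
x(t, T) = 13/32 (x(t, T) = (21 + 5*((t + T)/(T + t)))/(8*(7 + (t + T)/(T + t))) = (21 + 5*((T + t)/(T + t)))/(8*(7 + (T + t)/(T + t))) = (21 + 5*1)/(8*(7 + 1)) = (1/8)*(21 + 5)/8 = (1/8)*(1/8)*26 = 13/32)
8160 + x(R(7, 15), -147) = 8160 + 13/32 = 261133/32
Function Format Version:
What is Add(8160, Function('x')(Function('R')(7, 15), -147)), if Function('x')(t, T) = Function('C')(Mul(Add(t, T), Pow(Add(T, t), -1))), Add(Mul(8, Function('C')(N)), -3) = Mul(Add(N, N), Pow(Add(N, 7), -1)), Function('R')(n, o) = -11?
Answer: Rational(261133, 32) ≈ 8160.4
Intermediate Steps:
Function('C')(N) = Add(Rational(3, 8), Mul(Rational(1, 4), N, Pow(Add(7, N), -1))) (Function('C')(N) = Add(Rational(3, 8), Mul(Rational(1, 8), Mul(Add(N, N), Pow(Add(N, 7), -1)))) = Add(Rational(3, 8), Mul(Rational(1, 8), Mul(Mul(2, N), Pow(Add(7, N), -1)))) = Add(Rational(3, 8), Mul(Rational(1, 8), Mul(2, N, Pow(Add(7, N), -1)))) = Add(Rational(3, 8), Mul(Rational(1, 4), N, Pow(Add(7, N), -1))))
Function('x')(t, T) = Rational(13, 32) (Function('x')(t, T) = Mul(Rational(1, 8), Pow(Add(7, Mul(Add(t, T), Pow(Add(T, t), -1))), -1), Add(21, Mul(5, Mul(Add(t, T), Pow(Add(T, t), -1))))) = Mul(Rational(1, 8), Pow(Add(7, Mul(Add(T, t), Pow(Add(T, t), -1))), -1), Add(21, Mul(5, Mul(Add(T, t), Pow(Add(T, t), -1))))) = Mul(Rational(1, 8), Pow(Add(7, 1), -1), Add(21, Mul(5, 1))) = Mul(Rational(1, 8), Pow(8, -1), Add(21, 5)) = Mul(Rational(1, 8), Rational(1, 8), 26) = Rational(13, 32))
Add(8160, Function('x')(Function('R')(7, 15), -147)) = Add(8160, Rational(13, 32)) = Rational(261133, 32)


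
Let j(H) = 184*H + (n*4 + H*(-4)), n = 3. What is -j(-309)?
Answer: 55608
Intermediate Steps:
j(H) = 12 + 180*H (j(H) = 184*H + (3*4 + H*(-4)) = 184*H + (12 - 4*H) = 12 + 180*H)
-j(-309) = -(12 + 180*(-309)) = -(12 - 55620) = -1*(-55608) = 55608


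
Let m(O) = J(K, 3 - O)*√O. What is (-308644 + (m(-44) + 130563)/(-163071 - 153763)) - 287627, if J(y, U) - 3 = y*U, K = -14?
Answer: -188919056577/316834 + 655*I*√11/158417 ≈ -5.9627e+5 + 0.013713*I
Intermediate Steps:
J(y, U) = 3 + U*y (J(y, U) = 3 + y*U = 3 + U*y)
m(O) = √O*(-39 + 14*O) (m(O) = (3 + (3 - O)*(-14))*√O = (3 + (-42 + 14*O))*√O = (-39 + 14*O)*√O = √O*(-39 + 14*O))
(-308644 + (m(-44) + 130563)/(-163071 - 153763)) - 287627 = (-308644 + (√(-44)*(-39 + 14*(-44)) + 130563)/(-163071 - 153763)) - 287627 = (-308644 + ((2*I*√11)*(-39 - 616) + 130563)/(-316834)) - 287627 = (-308644 + ((2*I*√11)*(-655) + 130563)*(-1/316834)) - 287627 = (-308644 + (-1310*I*√11 + 130563)*(-1/316834)) - 287627 = (-308644 + (130563 - 1310*I*√11)*(-1/316834)) - 287627 = (-308644 + (-130563/316834 + 655*I*√11/158417)) - 287627 = (-97789043659/316834 + 655*I*√11/158417) - 287627 = -188919056577/316834 + 655*I*√11/158417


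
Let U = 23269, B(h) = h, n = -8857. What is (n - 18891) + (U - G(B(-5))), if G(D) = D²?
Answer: -4504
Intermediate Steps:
(n - 18891) + (U - G(B(-5))) = (-8857 - 18891) + (23269 - 1*(-5)²) = -27748 + (23269 - 1*25) = -27748 + (23269 - 25) = -27748 + 23244 = -4504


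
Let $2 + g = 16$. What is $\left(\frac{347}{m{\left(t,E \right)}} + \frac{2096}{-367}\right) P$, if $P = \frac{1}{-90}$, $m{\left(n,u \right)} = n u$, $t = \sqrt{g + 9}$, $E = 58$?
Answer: $\frac{1048}{16515} - \frac{347 \sqrt{23}}{120060} \approx 0.049596$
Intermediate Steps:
$g = 14$ ($g = -2 + 16 = 14$)
$t = \sqrt{23}$ ($t = \sqrt{14 + 9} = \sqrt{23} \approx 4.7958$)
$P = - \frac{1}{90} \approx -0.011111$
$\left(\frac{347}{m{\left(t,E \right)}} + \frac{2096}{-367}\right) P = \left(\frac{347}{\sqrt{23} \cdot 58} + \frac{2096}{-367}\right) \left(- \frac{1}{90}\right) = \left(\frac{347}{58 \sqrt{23}} + 2096 \left(- \frac{1}{367}\right)\right) \left(- \frac{1}{90}\right) = \left(347 \frac{\sqrt{23}}{1334} - \frac{2096}{367}\right) \left(- \frac{1}{90}\right) = \left(\frac{347 \sqrt{23}}{1334} - \frac{2096}{367}\right) \left(- \frac{1}{90}\right) = \left(- \frac{2096}{367} + \frac{347 \sqrt{23}}{1334}\right) \left(- \frac{1}{90}\right) = \frac{1048}{16515} - \frac{347 \sqrt{23}}{120060}$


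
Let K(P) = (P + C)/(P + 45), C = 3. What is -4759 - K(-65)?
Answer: -47621/10 ≈ -4762.1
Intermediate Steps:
K(P) = (3 + P)/(45 + P) (K(P) = (P + 3)/(P + 45) = (3 + P)/(45 + P))
-4759 - K(-65) = -4759 - (3 - 65)/(45 - 65) = -4759 - (-62)/(-20) = -4759 - (-1)*(-62)/20 = -4759 - 1*31/10 = -4759 - 31/10 = -47621/10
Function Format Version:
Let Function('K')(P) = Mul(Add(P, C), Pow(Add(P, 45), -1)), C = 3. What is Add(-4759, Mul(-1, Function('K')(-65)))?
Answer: Rational(-47621, 10) ≈ -4762.1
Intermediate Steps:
Function('K')(P) = Mul(Pow(Add(45, P), -1), Add(3, P)) (Function('K')(P) = Mul(Add(P, 3), Pow(Add(P, 45), -1)) = Mul(Add(3, P), Pow(Add(45, P), -1)) = Mul(Pow(Add(45, P), -1), Add(3, P)))
Add(-4759, Mul(-1, Function('K')(-65))) = Add(-4759, Mul(-1, Mul(Pow(Add(45, -65), -1), Add(3, -65)))) = Add(-4759, Mul(-1, Mul(Pow(-20, -1), -62))) = Add(-4759, Mul(-1, Mul(Rational(-1, 20), -62))) = Add(-4759, Mul(-1, Rational(31, 10))) = Add(-4759, Rational(-31, 10)) = Rational(-47621, 10)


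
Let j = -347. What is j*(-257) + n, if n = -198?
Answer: 88981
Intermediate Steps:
j*(-257) + n = -347*(-257) - 198 = 89179 - 198 = 88981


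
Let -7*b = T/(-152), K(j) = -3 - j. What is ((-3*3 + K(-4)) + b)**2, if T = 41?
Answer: 71757841/1132096 ≈ 63.385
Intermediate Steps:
b = 41/1064 (b = -41/(7*(-152)) = -41*(-1)/(7*152) = -1/7*(-41/152) = 41/1064 ≈ 0.038534)
((-3*3 + K(-4)) + b)**2 = ((-3*3 + (-3 - 1*(-4))) + 41/1064)**2 = ((-9 + (-3 + 4)) + 41/1064)**2 = ((-9 + 1) + 41/1064)**2 = (-8 + 41/1064)**2 = (-8471/1064)**2 = 71757841/1132096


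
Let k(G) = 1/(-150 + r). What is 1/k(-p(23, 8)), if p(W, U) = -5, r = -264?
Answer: -414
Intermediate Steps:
k(G) = -1/414 (k(G) = 1/(-150 - 264) = 1/(-414) = -1/414)
1/k(-p(23, 8)) = 1/(-1/414) = -414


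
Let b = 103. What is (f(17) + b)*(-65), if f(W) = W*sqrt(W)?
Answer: -6695 - 1105*sqrt(17) ≈ -11251.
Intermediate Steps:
f(W) = W**(3/2)
(f(17) + b)*(-65) = (17**(3/2) + 103)*(-65) = (17*sqrt(17) + 103)*(-65) = (103 + 17*sqrt(17))*(-65) = -6695 - 1105*sqrt(17)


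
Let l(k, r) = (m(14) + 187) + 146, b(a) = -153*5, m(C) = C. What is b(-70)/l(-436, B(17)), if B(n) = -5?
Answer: -765/347 ≈ -2.2046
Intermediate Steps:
b(a) = -765
l(k, r) = 347 (l(k, r) = (14 + 187) + 146 = 201 + 146 = 347)
b(-70)/l(-436, B(17)) = -765/347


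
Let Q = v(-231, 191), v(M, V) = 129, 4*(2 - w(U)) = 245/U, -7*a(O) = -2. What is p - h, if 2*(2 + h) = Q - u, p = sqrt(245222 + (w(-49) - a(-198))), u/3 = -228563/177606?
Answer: -7628813/118404 + sqrt(48064093)/14 ≈ 430.77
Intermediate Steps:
a(O) = 2/7 (a(O) = -1/7*(-2) = 2/7)
w(U) = 2 - 245/(4*U)
u = -228563/59202 (u = 3*(-228563/177606) = -228563/59202 ≈ -3.8607)
Q = 129
p = sqrt(48064093)/14 (p = sqrt(245222 + ((2 - 245/4/(-49)) - 1*2/7)) = sqrt(245222 + ((2 - 245/4*(-1/49)) - 2/7)) = sqrt(245222 + ((2 + 5/4) - 2/7)) = sqrt(245222 + (13/4 - 2/7)) = sqrt(245222 + 83/28) = sqrt(6866299/28) = sqrt(48064093)/14 ≈ 495.20)
h = 7628813/118404 (h = -2 + (129 - 1*(-228563/59202))/2 = -2 + (129 + 228563/59202)/2 = -2 + (1/2)*(7865621/59202) = -2 + 7865621/118404 = 7628813/118404 ≈ 64.430)
p - h = sqrt(48064093)/14 - 1*7628813/118404 = sqrt(48064093)/14 - 7628813/118404 = -7628813/118404 + sqrt(48064093)/14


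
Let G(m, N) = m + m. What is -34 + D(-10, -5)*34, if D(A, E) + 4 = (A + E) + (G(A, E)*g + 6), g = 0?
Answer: -476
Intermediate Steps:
G(m, N) = 2*m
D(A, E) = 2 + A + E (D(A, E) = -4 + ((A + E) + ((2*A)*0 + 6)) = -4 + ((A + E) + (0 + 6)) = -4 + ((A + E) + 6) = -4 + (6 + A + E) = 2 + A + E)
-34 + D(-10, -5)*34 = -34 + (2 - 10 - 5)*34 = -34 - 13*34 = -34 - 442 = -476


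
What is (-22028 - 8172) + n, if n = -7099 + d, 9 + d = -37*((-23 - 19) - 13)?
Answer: -35273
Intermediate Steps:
d = 2026 (d = -9 - 37*((-23 - 19) - 13) = -9 - 37*(-42 - 13) = -9 - 37*(-55) = -9 + 2035 = 2026)
n = -5073 (n = -7099 + 2026 = -5073)
(-22028 - 8172) + n = (-22028 - 8172) - 5073 = -30200 - 5073 = -35273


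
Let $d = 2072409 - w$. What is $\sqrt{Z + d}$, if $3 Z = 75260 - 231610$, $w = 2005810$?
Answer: $\frac{\sqrt{130341}}{3} \approx 120.34$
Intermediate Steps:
$Z = - \frac{156350}{3}$ ($Z = \frac{75260 - 231610}{3} = \frac{1}{3} \left(-156350\right) = - \frac{156350}{3} \approx -52117.0$)
$d = 66599$ ($d = 2072409 - 2005810 = 66599$)
$\sqrt{Z + d} = \sqrt{- \frac{156350}{3} + 66599} = \sqrt{\frac{43447}{3}} = \frac{\sqrt{130341}}{3}$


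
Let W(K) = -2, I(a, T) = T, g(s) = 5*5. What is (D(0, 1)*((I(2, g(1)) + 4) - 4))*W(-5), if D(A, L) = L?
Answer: -50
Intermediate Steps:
g(s) = 25
(D(0, 1)*((I(2, g(1)) + 4) - 4))*W(-5) = (1*((25 + 4) - 4))*(-2) = (1*(29 - 4))*(-2) = (1*25)*(-2) = 25*(-2) = -50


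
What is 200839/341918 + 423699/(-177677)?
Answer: -109185843679/60750964486 ≈ -1.7973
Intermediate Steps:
200839/341918 + 423699/(-177677) = 200839*(1/341918) + 423699*(-1/177677) = 200839/341918 - 423699/177677 = -109185843679/60750964486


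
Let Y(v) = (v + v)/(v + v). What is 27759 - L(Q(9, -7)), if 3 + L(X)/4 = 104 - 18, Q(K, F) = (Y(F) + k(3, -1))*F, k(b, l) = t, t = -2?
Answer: 27427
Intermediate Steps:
k(b, l) = -2
Y(v) = 1 (Y(v) = (2*v)/((2*v)) = (2*v)*(1/(2*v)) = 1)
Q(K, F) = -F (Q(K, F) = (1 - 2)*F = -F)
L(X) = 332 (L(X) = -12 + 4*(104 - 18) = -12 + 4*86 = -12 + 344 = 332)
27759 - L(Q(9, -7)) = 27759 - 1*332 = 27759 - 332 = 27427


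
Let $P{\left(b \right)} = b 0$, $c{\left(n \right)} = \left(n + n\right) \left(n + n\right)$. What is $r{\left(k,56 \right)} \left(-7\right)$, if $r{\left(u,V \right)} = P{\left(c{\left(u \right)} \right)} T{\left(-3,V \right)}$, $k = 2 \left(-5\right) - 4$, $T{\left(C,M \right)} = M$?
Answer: $0$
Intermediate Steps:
$k = -14$ ($k = -10 - 4 = -14$)
$c{\left(n \right)} = 4 n^{2}$ ($c{\left(n \right)} = 2 n 2 n = 4 n^{2}$)
$P{\left(b \right)} = 0$
$r{\left(u,V \right)} = 0$ ($r{\left(u,V \right)} = 0 V = 0$)
$r{\left(k,56 \right)} \left(-7\right) = 0 \left(-7\right) = 0$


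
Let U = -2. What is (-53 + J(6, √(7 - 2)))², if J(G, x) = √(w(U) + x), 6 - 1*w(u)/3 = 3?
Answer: (53 - √(9 + √5))² ≈ 2464.9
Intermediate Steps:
w(u) = 9 (w(u) = 18 - 3*3 = 18 - 9 = 9)
J(G, x) = √(9 + x)
(-53 + J(6, √(7 - 2)))² = (-53 + √(9 + √(7 - 2)))² = (-53 + √(9 + √5))²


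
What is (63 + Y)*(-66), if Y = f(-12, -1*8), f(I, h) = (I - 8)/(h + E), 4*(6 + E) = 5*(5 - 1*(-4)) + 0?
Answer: -4638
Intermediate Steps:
E = 21/4 (E = -6 + (5*(5 - 1*(-4)) + 0)/4 = -6 + (5*(5 + 4) + 0)/4 = -6 + (5*9 + 0)/4 = -6 + (45 + 0)/4 = -6 + (¼)*45 = -6 + 45/4 = 21/4 ≈ 5.2500)
f(I, h) = (-8 + I)/(21/4 + h) (f(I, h) = (I - 8)/(h + 21/4) = (-8 + I)/(21/4 + h))
Y = 80/11 (Y = 4*(-8 - 12)/(21 + 4*(-1*8)) = 4*(-20)/(21 + 4*(-8)) = 4*(-20)/(21 - 32) = 4*(-20)/(-11) = 4*(-1/11)*(-20) = 80/11 ≈ 7.2727)
(63 + Y)*(-66) = (63 + 80/11)*(-66) = (773/11)*(-66) = -4638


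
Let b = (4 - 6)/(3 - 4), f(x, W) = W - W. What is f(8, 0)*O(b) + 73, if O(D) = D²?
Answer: 73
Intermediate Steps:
f(x, W) = 0
b = 2 (b = -2/(-1) = -2*(-1) = 2)
f(8, 0)*O(b) + 73 = 0*2² + 73 = 0*4 + 73 = 0 + 73 = 73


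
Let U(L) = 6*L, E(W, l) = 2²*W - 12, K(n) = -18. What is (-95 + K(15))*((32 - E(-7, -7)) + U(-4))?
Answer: -5424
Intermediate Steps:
E(W, l) = -12 + 4*W (E(W, l) = 4*W - 12 = -12 + 4*W)
(-95 + K(15))*((32 - E(-7, -7)) + U(-4)) = (-95 - 18)*((32 - (-12 + 4*(-7))) + 6*(-4)) = -113*((32 - (-12 - 28)) - 24) = -113*((32 - 1*(-40)) - 24) = -113*((32 + 40) - 24) = -113*(72 - 24) = -113*48 = -5424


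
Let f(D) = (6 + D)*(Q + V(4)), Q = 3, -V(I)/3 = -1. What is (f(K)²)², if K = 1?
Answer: 3111696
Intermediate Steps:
V(I) = 3 (V(I) = -3*(-1) = 3)
f(D) = 36 + 6*D (f(D) = (6 + D)*(3 + 3) = (6 + D)*6 = 36 + 6*D)
(f(K)²)² = ((36 + 6*1)²)² = ((36 + 6)²)² = (42²)² = 1764² = 3111696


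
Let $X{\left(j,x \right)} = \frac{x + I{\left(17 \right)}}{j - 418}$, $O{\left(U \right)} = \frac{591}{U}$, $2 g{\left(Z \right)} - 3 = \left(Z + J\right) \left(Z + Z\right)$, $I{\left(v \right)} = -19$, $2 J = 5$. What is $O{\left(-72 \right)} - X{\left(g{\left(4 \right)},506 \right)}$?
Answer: $- \frac{130481}{18744} \approx -6.9612$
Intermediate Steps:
$J = \frac{5}{2}$ ($J = \frac{1}{2} \cdot 5 = \frac{5}{2} \approx 2.5$)
$g{\left(Z \right)} = \frac{3}{2} + Z \left(\frac{5}{2} + Z\right)$ ($g{\left(Z \right)} = \frac{3}{2} + \frac{\left(Z + \frac{5}{2}\right) \left(Z + Z\right)}{2} = \frac{3}{2} + \frac{\left(\frac{5}{2} + Z\right) 2 Z}{2} = \frac{3}{2} + \frac{2 Z \left(\frac{5}{2} + Z\right)}{2} = \frac{3}{2} + Z \left(\frac{5}{2} + Z\right)$)
$X{\left(j,x \right)} = \frac{-19 + x}{-418 + j}$ ($X{\left(j,x \right)} = \frac{x - 19}{j - 418} = \frac{-19 + x}{-418 + j}$)
$O{\left(-72 \right)} - X{\left(g{\left(4 \right)},506 \right)} = \frac{591}{-72} - \frac{-19 + 506}{-418 + \left(\frac{3}{2} + 4^{2} + \frac{5}{2} \cdot 4\right)} = 591 \left(- \frac{1}{72}\right) - \frac{1}{-418 + \left(\frac{3}{2} + 16 + 10\right)} 487 = - \frac{197}{24} - \frac{1}{-418 + \frac{55}{2}} \cdot 487 = - \frac{197}{24} - \frac{1}{- \frac{781}{2}} \cdot 487 = - \frac{197}{24} - \left(- \frac{2}{781}\right) 487 = - \frac{197}{24} - - \frac{974}{781} = - \frac{197}{24} + \frac{974}{781} = - \frac{130481}{18744}$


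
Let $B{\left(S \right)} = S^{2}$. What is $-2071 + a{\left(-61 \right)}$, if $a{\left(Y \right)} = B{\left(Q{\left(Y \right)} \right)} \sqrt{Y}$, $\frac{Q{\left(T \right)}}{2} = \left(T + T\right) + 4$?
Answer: $-2071 + 55696 i \sqrt{61} \approx -2071.0 + 4.35 \cdot 10^{5} i$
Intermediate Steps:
$Q{\left(T \right)} = 8 + 4 T$ ($Q{\left(T \right)} = 2 \left(\left(T + T\right) + 4\right) = 2 \left(2 T + 4\right) = 2 \left(4 + 2 T\right) = 8 + 4 T$)
$a{\left(Y \right)} = \sqrt{Y} \left(8 + 4 Y\right)^{2}$ ($a{\left(Y \right)} = \left(8 + 4 Y\right)^{2} \sqrt{Y} = \sqrt{Y} \left(8 + 4 Y\right)^{2}$)
$-2071 + a{\left(-61 \right)} = -2071 + 16 \sqrt{-61} \left(2 - 61\right)^{2} = -2071 + 16 i \sqrt{61} \left(-59\right)^{2} = -2071 + 16 i \sqrt{61} \cdot 3481 = -2071 + 55696 i \sqrt{61}$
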